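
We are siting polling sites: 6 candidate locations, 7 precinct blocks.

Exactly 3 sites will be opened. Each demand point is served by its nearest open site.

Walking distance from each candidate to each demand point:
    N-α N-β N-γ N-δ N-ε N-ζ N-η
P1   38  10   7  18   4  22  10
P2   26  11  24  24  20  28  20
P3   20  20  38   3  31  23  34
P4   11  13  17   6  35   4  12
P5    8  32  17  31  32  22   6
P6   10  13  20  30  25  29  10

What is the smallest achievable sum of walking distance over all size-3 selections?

45

Open {P1, P4, P5}.
  N-α→P5 8, N-β→P1 10, N-γ→P1 7, N-δ→P4 6, N-ε→P1 4, N-ζ→P4 4, N-η→P5 6  ⇒ total 45.
Compare {P1, P3, P4}: total 49.
Compare {P1, P4, P6}: total 51.
No size-3 selection does better; minimum is 45.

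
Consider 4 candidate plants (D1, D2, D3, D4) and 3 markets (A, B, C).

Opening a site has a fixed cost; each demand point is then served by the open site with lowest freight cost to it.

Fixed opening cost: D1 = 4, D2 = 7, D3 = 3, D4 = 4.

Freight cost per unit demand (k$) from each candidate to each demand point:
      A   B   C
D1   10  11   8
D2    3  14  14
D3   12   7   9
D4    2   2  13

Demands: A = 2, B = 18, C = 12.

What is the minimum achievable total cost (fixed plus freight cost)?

Open {D1, D4}: assign each demand point to its cheapest open site.
  A→D4 2×2=4, B→D4 18×2=36, C→D1 12×8=96
  freight cost 136, fixed 8 → total 144.
Compare {D1, D3, D4}: freight cost 136 + fixed 11 = 147.
Compare {D1, D2, D4}: freight cost 136 + fixed 15 = 151.
Compare {D1, D2, D3, D4}: freight cost 136 + fixed 18 = 154.
All other subsets cost ≥ 147. Minimum total cost: 144.

144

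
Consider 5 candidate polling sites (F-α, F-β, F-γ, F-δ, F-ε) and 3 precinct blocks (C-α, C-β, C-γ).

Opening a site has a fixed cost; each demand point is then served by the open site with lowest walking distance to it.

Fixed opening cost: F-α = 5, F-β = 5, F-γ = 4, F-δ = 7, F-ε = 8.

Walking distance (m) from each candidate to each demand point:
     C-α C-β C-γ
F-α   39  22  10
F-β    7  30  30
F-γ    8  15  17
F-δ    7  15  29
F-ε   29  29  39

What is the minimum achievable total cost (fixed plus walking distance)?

42

Open {F-α, F-γ}: assign each demand point to its cheapest open site.
  C-α→F-γ 8, C-β→F-γ 15, C-γ→F-α 10
  walking distance 33, fixed 9 → total 42.
Compare {F-γ}: walking distance 40 + fixed 4 = 44.
Compare {F-α, F-δ}: walking distance 32 + fixed 12 = 44.
Compare {F-α, F-β, F-γ}: walking distance 32 + fixed 14 = 46.
All other subsets cost ≥ 44. Minimum total cost: 42.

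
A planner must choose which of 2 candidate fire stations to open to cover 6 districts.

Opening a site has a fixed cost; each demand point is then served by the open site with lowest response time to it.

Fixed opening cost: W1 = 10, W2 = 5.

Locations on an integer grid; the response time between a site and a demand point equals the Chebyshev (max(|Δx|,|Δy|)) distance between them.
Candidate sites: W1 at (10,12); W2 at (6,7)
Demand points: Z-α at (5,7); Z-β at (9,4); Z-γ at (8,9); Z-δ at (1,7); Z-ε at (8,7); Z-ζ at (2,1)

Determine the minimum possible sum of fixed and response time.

Open {W2}: assign each demand point to its cheapest open site.
  Z-α→W2 1, Z-β→W2 3, Z-γ→W2 2, Z-δ→W2 5, Z-ε→W2 2, Z-ζ→W2 6
  response time 19, fixed 5 → total 24.
Compare {W1, W2}: response time 19 + fixed 15 = 34.
Compare {W1}: response time 41 + fixed 10 = 51.

24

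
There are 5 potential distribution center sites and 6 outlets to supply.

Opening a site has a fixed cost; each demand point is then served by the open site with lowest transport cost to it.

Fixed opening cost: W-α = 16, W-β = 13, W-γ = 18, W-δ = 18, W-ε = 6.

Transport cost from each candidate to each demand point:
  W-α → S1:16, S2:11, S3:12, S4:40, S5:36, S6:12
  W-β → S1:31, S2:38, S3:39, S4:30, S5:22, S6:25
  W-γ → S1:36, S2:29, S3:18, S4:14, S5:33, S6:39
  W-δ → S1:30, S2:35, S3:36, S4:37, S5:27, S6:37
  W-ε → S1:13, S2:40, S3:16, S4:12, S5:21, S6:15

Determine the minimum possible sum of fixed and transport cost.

103

Open {W-α, W-ε}: assign each demand point to its cheapest open site.
  S1→W-ε 13, S2→W-α 11, S3→W-α 12, S4→W-ε 12, S5→W-ε 21, S6→W-α 12
  transport cost 81, fixed 22 → total 103.
Compare {W-α, W-β, W-ε}: transport cost 81 + fixed 35 = 116.
Compare {W-α, W-γ, W-ε}: transport cost 81 + fixed 40 = 121.
Compare {W-α, W-δ, W-ε}: transport cost 81 + fixed 40 = 121.
All other subsets cost ≥ 116. Minimum total cost: 103.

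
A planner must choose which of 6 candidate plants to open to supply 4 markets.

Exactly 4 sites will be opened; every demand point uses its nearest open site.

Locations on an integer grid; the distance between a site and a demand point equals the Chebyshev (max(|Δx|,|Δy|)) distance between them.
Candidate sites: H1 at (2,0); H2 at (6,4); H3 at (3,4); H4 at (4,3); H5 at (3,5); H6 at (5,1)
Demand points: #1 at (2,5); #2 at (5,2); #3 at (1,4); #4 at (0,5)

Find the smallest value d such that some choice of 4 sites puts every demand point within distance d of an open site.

3

Open {H1, H2, H3, H4}.
  Farthest demand point is #4 at distance 3 (to H3); all others are ≤ 3.
With {H1, H2, H3, H5} the worst case is 3.
With {H1, H2, H3, H6} the worst case is 3.
No size-4 selection achieves below 3.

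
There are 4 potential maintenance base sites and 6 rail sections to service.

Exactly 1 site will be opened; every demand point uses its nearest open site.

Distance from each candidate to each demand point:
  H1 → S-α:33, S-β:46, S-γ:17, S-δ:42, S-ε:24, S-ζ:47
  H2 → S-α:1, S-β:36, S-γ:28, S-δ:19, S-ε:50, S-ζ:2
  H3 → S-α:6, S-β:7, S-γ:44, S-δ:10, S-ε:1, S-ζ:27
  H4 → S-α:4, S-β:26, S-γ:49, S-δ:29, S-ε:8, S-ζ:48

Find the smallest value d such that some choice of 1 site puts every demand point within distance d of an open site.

44

Open {H3}.
  Farthest demand point is S-γ at distance 44 (to H3); all others are ≤ 44.
With {H1} the worst case is 47.
With {H4} the worst case is 49.
No size-1 selection achieves below 44.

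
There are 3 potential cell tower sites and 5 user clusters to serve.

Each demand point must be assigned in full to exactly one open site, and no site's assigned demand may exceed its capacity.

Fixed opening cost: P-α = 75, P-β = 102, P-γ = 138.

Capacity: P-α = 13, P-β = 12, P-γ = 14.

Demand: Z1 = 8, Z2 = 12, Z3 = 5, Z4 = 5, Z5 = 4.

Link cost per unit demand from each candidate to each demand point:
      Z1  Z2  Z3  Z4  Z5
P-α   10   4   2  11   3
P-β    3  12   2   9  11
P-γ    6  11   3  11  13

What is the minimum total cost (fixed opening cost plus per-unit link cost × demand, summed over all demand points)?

501

Open {P-α, P-β, P-γ}; cheapest assignment that respects the capacities:
  P-α (cap 13, load 12): Z2 — cost 12×4 = 48
  P-β (cap 12, load 12): Z1, Z5 — cost 8×3 + 4×11 = 68
  P-γ (cap 14, load 10): Z3, Z4 — cost 5×3 + 5×11 = 70
  Shipping 186, fixed 315 → total 501.
  Any other capacity-feasible assignment to {P-α, P-β, P-γ} ships for at least 186.
Total demand is 34 and no other set of sites has combined capacity ≥ 34, so {P-α, P-β, P-γ} is the only feasible choice of open sites. Minimum: 501.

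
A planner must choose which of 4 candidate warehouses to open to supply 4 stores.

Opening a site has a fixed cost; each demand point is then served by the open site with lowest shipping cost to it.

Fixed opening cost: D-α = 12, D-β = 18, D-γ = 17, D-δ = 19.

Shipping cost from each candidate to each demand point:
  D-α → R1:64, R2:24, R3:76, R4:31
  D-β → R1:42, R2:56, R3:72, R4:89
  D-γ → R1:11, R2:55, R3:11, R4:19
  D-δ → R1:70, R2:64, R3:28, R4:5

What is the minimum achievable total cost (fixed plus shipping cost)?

Open {D-α, D-γ}: assign each demand point to its cheapest open site.
  R1→D-γ 11, R2→D-α 24, R3→D-γ 11, R4→D-γ 19
  shipping cost 65, fixed 29 → total 94.
Compare {D-α, D-γ, D-δ}: shipping cost 51 + fixed 48 = 99.
Compare {D-α, D-β, D-γ}: shipping cost 65 + fixed 47 = 112.
Compare {D-γ}: shipping cost 96 + fixed 17 = 113.
All other subsets cost ≥ 99. Minimum total cost: 94.

94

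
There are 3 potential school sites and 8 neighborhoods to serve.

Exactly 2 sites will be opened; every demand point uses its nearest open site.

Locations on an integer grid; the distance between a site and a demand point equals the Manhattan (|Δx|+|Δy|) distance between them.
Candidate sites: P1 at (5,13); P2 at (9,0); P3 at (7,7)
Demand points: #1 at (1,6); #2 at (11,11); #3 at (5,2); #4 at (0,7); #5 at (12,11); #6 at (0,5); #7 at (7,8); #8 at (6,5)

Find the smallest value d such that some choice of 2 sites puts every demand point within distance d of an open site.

Open {P1, P3}.
  Farthest demand point is #5 at distance 9 (to P1); all others are ≤ 9.
With {P2, P3} the worst case is 9.
With {P1, P2} the worst case is 13.
No size-2 selection achieves below 9.

9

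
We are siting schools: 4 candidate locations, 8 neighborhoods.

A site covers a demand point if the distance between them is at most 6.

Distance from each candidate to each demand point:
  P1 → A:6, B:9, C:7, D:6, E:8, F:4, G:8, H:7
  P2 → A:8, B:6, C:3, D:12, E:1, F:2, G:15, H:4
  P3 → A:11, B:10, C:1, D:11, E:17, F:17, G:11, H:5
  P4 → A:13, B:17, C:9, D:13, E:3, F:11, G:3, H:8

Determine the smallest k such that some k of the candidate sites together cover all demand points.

Coverage sets (demand points within 6 of each site):
  P1: {A, D, F}
  P2: {B, C, E, F, H}
  P3: {C, H}
  P4: {E, G}
No 2 sites suffice: every size-2 union leaves at least one demand point uncovered.
But {P1, P2, P4} covers everything, so the minimum is 3.

3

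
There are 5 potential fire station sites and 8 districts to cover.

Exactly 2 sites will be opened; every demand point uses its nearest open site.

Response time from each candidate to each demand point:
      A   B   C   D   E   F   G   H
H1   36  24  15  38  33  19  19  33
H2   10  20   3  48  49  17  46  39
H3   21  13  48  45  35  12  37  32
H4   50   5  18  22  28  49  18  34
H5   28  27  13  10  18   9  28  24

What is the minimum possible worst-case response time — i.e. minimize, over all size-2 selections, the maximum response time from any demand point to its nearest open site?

28

Open {H1, H5}.
  Farthest demand point is A at response time 28 (to H5); all others are ≤ 28.
With {H2, H5} the worst case is 28.
With {H3, H5} the worst case is 28.
No size-2 selection achieves below 28.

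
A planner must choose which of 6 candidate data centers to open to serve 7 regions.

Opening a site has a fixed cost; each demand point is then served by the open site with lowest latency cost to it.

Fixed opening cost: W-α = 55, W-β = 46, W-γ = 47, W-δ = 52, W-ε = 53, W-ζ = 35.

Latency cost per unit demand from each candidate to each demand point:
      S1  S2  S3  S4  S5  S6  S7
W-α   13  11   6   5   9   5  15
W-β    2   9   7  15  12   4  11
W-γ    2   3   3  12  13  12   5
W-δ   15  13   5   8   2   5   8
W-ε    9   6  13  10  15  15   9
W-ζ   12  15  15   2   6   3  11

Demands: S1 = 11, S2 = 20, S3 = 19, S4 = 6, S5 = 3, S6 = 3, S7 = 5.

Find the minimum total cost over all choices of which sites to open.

285

Open {W-γ, W-ζ}: assign each demand point to its cheapest open site.
  S1→W-γ 11×2=22, S2→W-γ 20×3=60, S3→W-γ 19×3=57, S4→W-ζ 6×2=12, S5→W-ζ 3×6=18, S6→W-ζ 3×3=9, S7→W-γ 5×5=25
  latency cost 203, fixed 82 → total 285.
Compare {W-γ, W-δ, W-ζ}: latency cost 191 + fixed 134 = 325.
Compare {W-β, W-γ, W-ζ}: latency cost 203 + fixed 128 = 331.
Compare {W-γ, W-δ}: latency cost 233 + fixed 99 = 332.
All other subsets cost ≥ 325. Minimum total cost: 285.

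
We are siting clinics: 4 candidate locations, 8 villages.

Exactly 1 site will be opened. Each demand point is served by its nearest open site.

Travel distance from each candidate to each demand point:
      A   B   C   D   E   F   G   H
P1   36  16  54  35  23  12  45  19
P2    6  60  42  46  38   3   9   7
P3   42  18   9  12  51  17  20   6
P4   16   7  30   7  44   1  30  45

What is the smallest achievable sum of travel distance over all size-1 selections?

175

Open {P3}.
  A→P3 42, B→P3 18, C→P3 9, D→P3 12, E→P3 51, F→P3 17, G→P3 20, H→P3 6  ⇒ total 175.
Compare {P4}: total 180.
Compare {P2}: total 211.
No size-1 selection does better; minimum is 175.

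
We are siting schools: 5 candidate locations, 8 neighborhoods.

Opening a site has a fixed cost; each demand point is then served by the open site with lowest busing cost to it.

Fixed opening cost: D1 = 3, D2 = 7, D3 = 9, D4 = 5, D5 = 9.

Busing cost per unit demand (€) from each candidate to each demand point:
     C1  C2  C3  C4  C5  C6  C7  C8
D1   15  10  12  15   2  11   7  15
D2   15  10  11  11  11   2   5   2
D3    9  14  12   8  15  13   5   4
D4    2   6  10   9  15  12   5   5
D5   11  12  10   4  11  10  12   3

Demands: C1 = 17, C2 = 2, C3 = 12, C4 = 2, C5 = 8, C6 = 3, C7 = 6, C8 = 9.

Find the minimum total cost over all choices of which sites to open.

Open {D1, D2, D4, D5}: assign each demand point to its cheapest open site.
  C1→D4 17×2=34, C2→D4 2×6=12, C3→D4 12×10=120, C4→D5 2×4=8, C5→D1 8×2=16, C6→D2 3×2=6, C7→D2 6×5=30, C8→D2 9×2=18
  busing cost 244, fixed 24 → total 268.
Compare {D1, D2, D4}: busing cost 254 + fixed 15 = 269.
Compare {D1, D2, D3, D4}: busing cost 252 + fixed 24 = 276.
Compare {D1, D2, D3, D4, D5}: busing cost 244 + fixed 33 = 277.
All other subsets cost ≥ 269. Minimum total cost: 268.

268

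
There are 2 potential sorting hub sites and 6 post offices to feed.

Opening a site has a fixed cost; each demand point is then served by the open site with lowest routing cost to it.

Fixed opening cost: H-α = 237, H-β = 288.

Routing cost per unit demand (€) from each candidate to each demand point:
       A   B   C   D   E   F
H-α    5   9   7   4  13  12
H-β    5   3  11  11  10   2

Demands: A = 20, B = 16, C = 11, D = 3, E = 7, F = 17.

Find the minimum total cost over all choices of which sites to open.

694

Open {H-β}: assign each demand point to its cheapest open site.
  A→H-β 20×5=100, B→H-β 16×3=48, C→H-β 11×11=121, D→H-β 3×11=33, E→H-β 7×10=70, F→H-β 17×2=34
  routing cost 406, fixed 288 → total 694.
Compare {H-α}: routing cost 628 + fixed 237 = 865.
Compare {H-α, H-β}: routing cost 341 + fixed 525 = 866.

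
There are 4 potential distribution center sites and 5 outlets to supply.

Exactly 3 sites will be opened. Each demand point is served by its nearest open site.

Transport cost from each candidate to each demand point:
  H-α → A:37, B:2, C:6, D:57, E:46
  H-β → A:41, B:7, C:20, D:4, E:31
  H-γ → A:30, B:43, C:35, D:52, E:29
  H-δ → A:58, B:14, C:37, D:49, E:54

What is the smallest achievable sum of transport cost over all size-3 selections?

Open {H-α, H-β, H-γ}.
  A→H-γ 30, B→H-α 2, C→H-α 6, D→H-β 4, E→H-γ 29  ⇒ total 71.
Compare {H-α, H-β, H-δ}: total 80.
Compare {H-β, H-γ, H-δ}: total 90.
No size-3 selection does better; minimum is 71.

71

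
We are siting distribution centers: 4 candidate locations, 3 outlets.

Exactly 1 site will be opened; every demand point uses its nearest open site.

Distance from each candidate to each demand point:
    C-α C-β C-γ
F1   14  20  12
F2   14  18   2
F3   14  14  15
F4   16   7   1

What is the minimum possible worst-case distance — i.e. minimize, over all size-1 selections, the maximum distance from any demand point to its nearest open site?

15

Open {F3}.
  Farthest demand point is C-γ at distance 15 (to F3); all others are ≤ 15.
With {F4} the worst case is 16.
With {F2} the worst case is 18.
No size-1 selection achieves below 15.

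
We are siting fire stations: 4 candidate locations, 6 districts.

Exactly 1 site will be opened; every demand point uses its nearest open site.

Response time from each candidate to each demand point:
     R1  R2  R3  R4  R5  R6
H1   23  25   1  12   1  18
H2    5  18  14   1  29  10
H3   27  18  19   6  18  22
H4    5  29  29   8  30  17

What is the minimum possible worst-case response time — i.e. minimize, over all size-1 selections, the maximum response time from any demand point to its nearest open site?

25

Open {H1}.
  Farthest demand point is R2 at response time 25 (to H1); all others are ≤ 25.
With {H3} the worst case is 27.
With {H2} the worst case is 29.
No size-1 selection achieves below 25.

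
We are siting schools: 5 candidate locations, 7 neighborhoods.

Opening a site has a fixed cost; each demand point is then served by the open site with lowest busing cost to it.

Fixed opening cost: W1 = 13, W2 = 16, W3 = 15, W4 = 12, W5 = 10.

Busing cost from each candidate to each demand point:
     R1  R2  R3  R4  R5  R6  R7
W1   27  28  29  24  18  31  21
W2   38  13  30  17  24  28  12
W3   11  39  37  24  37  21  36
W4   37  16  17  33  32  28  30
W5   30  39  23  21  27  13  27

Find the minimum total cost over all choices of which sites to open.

Open {W2, W3, W5}: assign each demand point to its cheapest open site.
  R1→W3 11, R2→W2 13, R3→W5 23, R4→W2 17, R5→W2 24, R6→W5 13, R7→W2 12
  busing cost 113, fixed 41 → total 154.
Compare {W2, W5}: busing cost 132 + fixed 26 = 158.
Compare {W2, W3, W4}: busing cost 115 + fixed 43 = 158.
Compare {W2, W3}: busing cost 128 + fixed 31 = 159.
All other subsets cost ≥ 158. Minimum total cost: 154.

154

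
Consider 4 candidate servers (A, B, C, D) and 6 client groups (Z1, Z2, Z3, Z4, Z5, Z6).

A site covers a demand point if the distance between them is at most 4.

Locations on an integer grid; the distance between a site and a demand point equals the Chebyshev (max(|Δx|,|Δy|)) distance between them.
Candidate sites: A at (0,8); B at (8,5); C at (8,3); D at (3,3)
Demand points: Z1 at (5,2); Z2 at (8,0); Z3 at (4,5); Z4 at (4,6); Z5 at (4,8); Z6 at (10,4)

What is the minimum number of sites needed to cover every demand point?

Coverage sets (demand points within 4 of each site):
  A: {Z3, Z4, Z5}
  B: {Z1, Z3, Z4, Z5, Z6}
  C: {Z1, Z2, Z3, Z4, Z6}
  D: {Z1, Z3, Z4}
No single site covers all 6 demand points.
But {A, C} covers everything, so the minimum is 2.

2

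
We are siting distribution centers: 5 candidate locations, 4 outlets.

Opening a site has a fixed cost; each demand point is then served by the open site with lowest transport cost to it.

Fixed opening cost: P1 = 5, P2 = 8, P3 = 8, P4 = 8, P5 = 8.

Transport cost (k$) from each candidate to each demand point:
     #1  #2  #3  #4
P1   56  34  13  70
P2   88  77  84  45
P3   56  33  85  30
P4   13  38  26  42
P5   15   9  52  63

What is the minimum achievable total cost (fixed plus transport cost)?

Open {P1, P3, P5}: assign each demand point to its cheapest open site.
  #1→P5 15, #2→P5 9, #3→P1 13, #4→P3 30
  transport cost 67, fixed 21 → total 88.
Compare {P1, P3, P4, P5}: transport cost 65 + fixed 29 = 94.
Compare {P1, P2, P3, P5}: transport cost 67 + fixed 29 = 96.
Compare {P1, P4, P5}: transport cost 77 + fixed 21 = 98.
All other subsets cost ≥ 94. Minimum total cost: 88.

88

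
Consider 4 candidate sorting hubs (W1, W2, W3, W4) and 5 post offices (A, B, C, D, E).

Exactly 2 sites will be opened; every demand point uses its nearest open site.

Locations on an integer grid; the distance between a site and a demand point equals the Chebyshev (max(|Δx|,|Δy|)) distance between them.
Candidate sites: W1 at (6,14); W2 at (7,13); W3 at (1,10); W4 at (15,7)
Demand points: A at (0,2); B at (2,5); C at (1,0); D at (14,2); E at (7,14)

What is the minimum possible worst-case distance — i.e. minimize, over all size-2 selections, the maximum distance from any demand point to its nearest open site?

Open {W3, W4}.
  Farthest demand point is C at distance 10 (to W3); all others are ≤ 10.
With {W2, W3} the worst case is 11.
With {W1, W3} the worst case is 12.
No size-2 selection achieves below 10.

10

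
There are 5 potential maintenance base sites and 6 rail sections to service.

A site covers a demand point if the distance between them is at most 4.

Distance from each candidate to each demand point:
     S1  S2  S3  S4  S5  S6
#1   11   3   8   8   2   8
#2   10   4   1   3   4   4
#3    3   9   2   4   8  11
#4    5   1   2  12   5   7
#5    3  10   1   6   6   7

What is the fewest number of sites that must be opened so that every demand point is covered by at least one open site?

Coverage sets (demand points within 4 of each site):
  #1: {S2, S5}
  #2: {S2, S3, S4, S5, S6}
  #3: {S1, S3, S4}
  #4: {S2, S3}
  #5: {S1, S3}
No single site covers all 6 demand points.
But {#2, #3} covers everything, so the minimum is 2.

2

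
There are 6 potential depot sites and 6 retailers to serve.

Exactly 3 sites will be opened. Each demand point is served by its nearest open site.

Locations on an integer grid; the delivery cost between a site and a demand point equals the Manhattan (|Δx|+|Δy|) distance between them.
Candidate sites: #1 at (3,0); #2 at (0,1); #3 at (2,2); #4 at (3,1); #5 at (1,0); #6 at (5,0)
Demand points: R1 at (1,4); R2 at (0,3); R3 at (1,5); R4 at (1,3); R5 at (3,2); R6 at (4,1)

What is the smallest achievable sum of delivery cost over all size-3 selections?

13

Open {#2, #3, #4}.
  R1→#3 3, R2→#2 2, R3→#3 4, R4→#3 2, R5→#3 1, R6→#4 1  ⇒ total 13.
Compare {#1, #2, #3}: total 14.
Compare {#1, #3, #4}: total 14.
No size-3 selection does better; minimum is 13.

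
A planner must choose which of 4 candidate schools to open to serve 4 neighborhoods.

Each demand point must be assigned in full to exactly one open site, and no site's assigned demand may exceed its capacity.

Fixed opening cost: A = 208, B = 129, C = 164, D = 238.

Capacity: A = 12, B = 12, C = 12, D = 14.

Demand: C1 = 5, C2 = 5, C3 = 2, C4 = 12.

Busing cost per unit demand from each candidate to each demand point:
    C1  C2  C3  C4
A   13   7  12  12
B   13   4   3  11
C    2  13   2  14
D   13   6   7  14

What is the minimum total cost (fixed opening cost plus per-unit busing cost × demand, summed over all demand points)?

Open {B, C}; cheapest assignment that respects the capacities:
  B (cap 12, load 12): C4 — cost 12×11 = 132
  C (cap 12, load 12): C1, C2, C3 — cost 5×2 + 5×13 + 2×2 = 79
  Shipping 211, fixed 293 → total 504.
  Any other capacity-feasible assignment to {B, C} ships for at least 211.
Compare {A, B}: its best feasible assignment gives total 572.
Compare {A, C}: its best feasible assignment gives total 595.
Every other set of open sites that can feasibly serve all demand totals ≥ 572 even under its best assignment. Minimum: 504.

504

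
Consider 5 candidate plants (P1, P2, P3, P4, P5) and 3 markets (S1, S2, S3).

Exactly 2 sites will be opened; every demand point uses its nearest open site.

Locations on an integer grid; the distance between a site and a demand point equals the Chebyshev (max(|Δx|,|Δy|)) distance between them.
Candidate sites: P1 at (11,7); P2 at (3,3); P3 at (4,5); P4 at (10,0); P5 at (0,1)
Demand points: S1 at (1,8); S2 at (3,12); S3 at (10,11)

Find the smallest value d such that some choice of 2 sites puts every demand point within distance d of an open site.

7

Open {P1, P3}.
  Farthest demand point is S2 at distance 7 (to P3); all others are ≤ 7.
With {P2, P3} the worst case is 7.
With {P3, P4} the worst case is 7.
No size-2 selection achieves below 7.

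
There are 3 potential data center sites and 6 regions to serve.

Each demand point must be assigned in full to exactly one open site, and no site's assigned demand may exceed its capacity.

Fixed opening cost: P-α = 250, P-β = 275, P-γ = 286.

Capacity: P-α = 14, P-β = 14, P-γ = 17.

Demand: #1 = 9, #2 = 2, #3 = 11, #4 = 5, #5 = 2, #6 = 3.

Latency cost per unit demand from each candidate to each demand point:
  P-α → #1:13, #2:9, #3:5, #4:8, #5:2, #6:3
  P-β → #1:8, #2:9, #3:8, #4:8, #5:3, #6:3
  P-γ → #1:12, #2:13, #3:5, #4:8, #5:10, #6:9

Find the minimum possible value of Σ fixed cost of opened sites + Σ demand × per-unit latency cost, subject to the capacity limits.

1009

Open {P-α, P-β, P-γ}; cheapest assignment that respects the capacities:
  P-α (cap 14, load 13): #3, #5 — cost 11×5 + 2×2 = 59
  P-β (cap 14, load 14): #1, #2, #6 — cost 9×8 + 2×9 + 3×3 = 99
  P-γ (cap 17, load 5): #4 — cost 5×8 = 40
  Shipping 198, fixed 811 → total 1009.
  Any other capacity-feasible assignment to {P-α, P-β, P-γ} ships for at least 198.
Total demand is 32 and no other set of sites has combined capacity ≥ 32, so {P-α, P-β, P-γ} is the only feasible choice of open sites. Minimum: 1009.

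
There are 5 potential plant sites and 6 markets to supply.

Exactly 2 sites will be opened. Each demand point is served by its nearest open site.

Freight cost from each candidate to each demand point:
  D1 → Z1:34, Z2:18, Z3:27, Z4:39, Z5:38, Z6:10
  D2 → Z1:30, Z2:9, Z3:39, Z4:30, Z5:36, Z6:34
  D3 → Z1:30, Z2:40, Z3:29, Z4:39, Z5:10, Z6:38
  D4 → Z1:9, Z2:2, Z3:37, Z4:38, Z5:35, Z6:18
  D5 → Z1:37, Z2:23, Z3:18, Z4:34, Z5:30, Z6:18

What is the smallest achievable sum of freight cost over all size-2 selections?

106

Open {D3, D4}.
  Z1→D4 9, Z2→D4 2, Z3→D3 29, Z4→D4 38, Z5→D3 10, Z6→D4 18  ⇒ total 106.
Compare {D4, D5}: total 111.
Compare {D1, D4}: total 121.
No size-2 selection does better; minimum is 106.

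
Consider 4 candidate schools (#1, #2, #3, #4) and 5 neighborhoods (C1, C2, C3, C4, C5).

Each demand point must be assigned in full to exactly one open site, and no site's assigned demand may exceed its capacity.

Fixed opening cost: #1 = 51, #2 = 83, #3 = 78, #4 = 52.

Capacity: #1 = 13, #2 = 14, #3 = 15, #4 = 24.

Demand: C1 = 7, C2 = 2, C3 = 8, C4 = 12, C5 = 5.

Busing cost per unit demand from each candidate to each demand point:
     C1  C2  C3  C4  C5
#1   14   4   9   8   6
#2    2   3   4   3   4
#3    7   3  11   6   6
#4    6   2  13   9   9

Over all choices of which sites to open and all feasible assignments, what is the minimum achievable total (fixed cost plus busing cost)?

341

Open {#2, #4}; cheapest assignment that respects the capacities:
  #2 (cap 14, load 13): C3, C5 — cost 8×4 + 5×4 = 52
  #4 (cap 24, load 21): C1, C2, C4 — cost 7×6 + 2×2 + 12×9 = 154
  Shipping 206, fixed 135 → total 341.
  Any other capacity-feasible assignment to {#2, #4} ships for at least 206.
Compare {#1, #4}: its best feasible assignment gives total 359.
Compare {#1, #2, #4}: its best feasible assignment gives total 370.
Every other set of open sites that can feasibly serve all demand totals ≥ 359 even under its best assignment. Minimum: 341.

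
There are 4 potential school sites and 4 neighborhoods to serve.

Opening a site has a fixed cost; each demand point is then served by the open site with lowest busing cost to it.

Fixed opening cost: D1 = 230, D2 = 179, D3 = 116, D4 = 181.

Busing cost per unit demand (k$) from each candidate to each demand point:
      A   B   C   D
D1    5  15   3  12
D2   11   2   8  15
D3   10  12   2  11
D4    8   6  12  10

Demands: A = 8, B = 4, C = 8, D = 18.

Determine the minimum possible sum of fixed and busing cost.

458

Open {D3}: assign each demand point to its cheapest open site.
  A→D3 8×10=80, B→D3 4×12=48, C→D3 8×2=16, D→D3 18×11=198
  busing cost 342, fixed 116 → total 458.
Compare {D4}: busing cost 364 + fixed 181 = 545.
Compare {D1}: busing cost 340 + fixed 230 = 570.
Compare {D3, D4}: busing cost 284 + fixed 297 = 581.
All other subsets cost ≥ 545. Minimum total cost: 458.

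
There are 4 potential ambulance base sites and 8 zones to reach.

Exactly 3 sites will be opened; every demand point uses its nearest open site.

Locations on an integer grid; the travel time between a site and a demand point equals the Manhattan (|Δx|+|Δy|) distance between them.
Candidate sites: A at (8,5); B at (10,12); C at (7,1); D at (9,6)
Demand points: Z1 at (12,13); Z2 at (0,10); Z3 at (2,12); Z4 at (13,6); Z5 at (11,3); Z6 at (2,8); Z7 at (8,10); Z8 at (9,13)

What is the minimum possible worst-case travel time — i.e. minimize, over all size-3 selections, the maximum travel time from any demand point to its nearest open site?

12

Open {A, B, C}.
  Farthest demand point is Z2 at travel time 12 (to B); all others are ≤ 12.
With {A, B, D} the worst case is 12.
With {B, C, D} the worst case is 12.
No size-3 selection achieves below 12.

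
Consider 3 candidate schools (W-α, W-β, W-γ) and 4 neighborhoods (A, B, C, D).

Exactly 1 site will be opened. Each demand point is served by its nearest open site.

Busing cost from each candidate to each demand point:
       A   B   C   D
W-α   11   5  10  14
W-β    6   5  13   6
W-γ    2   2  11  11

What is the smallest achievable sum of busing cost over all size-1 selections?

26

Open {W-γ}.
  A→W-γ 2, B→W-γ 2, C→W-γ 11, D→W-γ 11  ⇒ total 26.
Compare {W-β}: total 30.
Compare {W-α}: total 40.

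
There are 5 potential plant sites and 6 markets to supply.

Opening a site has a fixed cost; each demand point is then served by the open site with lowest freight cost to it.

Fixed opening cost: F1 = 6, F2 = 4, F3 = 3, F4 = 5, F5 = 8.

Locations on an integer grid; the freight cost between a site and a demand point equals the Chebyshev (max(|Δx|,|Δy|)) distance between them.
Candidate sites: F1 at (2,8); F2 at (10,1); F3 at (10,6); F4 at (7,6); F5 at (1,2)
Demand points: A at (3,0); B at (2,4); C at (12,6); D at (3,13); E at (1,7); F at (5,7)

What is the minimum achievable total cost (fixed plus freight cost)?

31

Open {F1, F3}: assign each demand point to its cheapest open site.
  A→F3 7, B→F1 4, C→F3 2, D→F1 5, E→F1 1, F→F1 3
  freight cost 22, fixed 9 → total 31.
Compare {F1, F3, F5}: freight cost 15 + fixed 17 = 32.
Compare {F1, F4}: freight cost 23 + fixed 11 = 34.
Compare {F3, F5}: freight cost 23 + fixed 11 = 34.
All other subsets cost ≥ 32. Minimum total cost: 31.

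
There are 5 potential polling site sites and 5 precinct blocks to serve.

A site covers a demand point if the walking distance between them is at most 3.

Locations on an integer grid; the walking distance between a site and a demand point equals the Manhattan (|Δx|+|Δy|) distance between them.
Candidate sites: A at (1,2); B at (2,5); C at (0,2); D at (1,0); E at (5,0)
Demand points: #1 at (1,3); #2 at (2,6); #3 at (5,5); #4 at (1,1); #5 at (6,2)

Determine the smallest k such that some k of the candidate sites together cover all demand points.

Coverage sets (demand points within 3 of each site):
  A: {#1, #4}
  B: {#1, #2, #3}
  C: {#1, #4}
  D: {#1, #4}
  E: {#5}
No 2 sites suffice: every size-2 union leaves at least one demand point uncovered.
But {A, B, E} covers everything, so the minimum is 3.

3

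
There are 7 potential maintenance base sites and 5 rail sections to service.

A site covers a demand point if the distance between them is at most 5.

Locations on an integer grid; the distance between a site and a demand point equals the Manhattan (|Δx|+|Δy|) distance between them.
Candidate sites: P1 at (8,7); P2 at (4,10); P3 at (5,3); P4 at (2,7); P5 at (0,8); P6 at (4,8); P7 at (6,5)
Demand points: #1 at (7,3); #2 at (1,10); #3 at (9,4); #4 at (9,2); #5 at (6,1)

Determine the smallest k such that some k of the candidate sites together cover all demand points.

Coverage sets (demand points within 5 of each site):
  P1: {#1, #3}
  P2: {#2}
  P3: {#1, #3, #4, #5}
  P4: {#2}
  P5: {#2}
  P6: {#2}
  P7: {#1, #3, #5}
No single site covers all 5 demand points.
But {P2, P3} covers everything, so the minimum is 2.

2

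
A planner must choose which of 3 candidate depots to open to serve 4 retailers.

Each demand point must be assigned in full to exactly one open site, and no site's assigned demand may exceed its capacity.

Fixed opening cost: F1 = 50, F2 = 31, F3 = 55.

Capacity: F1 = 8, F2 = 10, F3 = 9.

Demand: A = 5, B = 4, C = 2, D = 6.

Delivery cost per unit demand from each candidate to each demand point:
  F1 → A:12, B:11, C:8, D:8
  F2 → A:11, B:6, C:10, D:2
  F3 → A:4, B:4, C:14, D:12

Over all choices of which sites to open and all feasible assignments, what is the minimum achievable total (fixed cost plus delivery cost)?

Open {F2, F3}; cheapest assignment that respects the capacities:
  F2 (cap 10, load 8): C, D — cost 2×10 + 6×2 = 32
  F3 (cap 9, load 9): A, B — cost 5×4 + 4×4 = 36
  Shipping 68, fixed 86 → total 154.
  Any other capacity-feasible assignment to {F2, F3} ships for at least 68.
Compare {F1, F2}: its best feasible assignment gives total 193.
Compare {F1, F2, F3}: its best feasible assignment gives total 200.
Every other set of open sites that can feasibly serve all demand totals ≥ 193 even under its best assignment. Minimum: 154.

154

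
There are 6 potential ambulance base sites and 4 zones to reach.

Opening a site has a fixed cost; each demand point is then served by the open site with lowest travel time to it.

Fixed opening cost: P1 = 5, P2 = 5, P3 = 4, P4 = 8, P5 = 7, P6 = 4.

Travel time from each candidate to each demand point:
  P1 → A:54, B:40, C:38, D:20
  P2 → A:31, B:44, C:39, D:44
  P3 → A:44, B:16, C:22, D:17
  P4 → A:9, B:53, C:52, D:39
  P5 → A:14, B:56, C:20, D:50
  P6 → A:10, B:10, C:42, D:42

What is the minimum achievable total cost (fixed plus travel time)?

Open {P3, P6}: assign each demand point to its cheapest open site.
  A→P6 10, B→P6 10, C→P3 22, D→P3 17
  travel time 59, fixed 8 → total 67.
Compare {P1, P3, P6}: travel time 59 + fixed 13 = 72.
Compare {P2, P3, P6}: travel time 59 + fixed 13 = 72.
Compare {P3, P5, P6}: travel time 57 + fixed 15 = 72.
All other subsets cost ≥ 72. Minimum total cost: 67.

67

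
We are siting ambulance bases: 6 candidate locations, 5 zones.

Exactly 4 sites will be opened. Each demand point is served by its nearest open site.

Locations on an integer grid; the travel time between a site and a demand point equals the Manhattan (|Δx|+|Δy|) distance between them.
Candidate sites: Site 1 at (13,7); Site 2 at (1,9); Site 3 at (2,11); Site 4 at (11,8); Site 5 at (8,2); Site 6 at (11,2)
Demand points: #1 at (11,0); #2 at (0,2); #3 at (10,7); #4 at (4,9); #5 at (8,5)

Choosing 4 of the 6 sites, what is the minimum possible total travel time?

Open {Site 2, Site 4, Site 5, Site 6}.
  #1→Site 6 2, #2→Site 2 8, #3→Site 4 2, #4→Site 2 3, #5→Site 5 3  ⇒ total 18.
Compare {Site 1, Site 2, Site 5, Site 6}: total 19.
Compare {Site 3, Site 4, Site 5, Site 6}: total 19.
No size-4 selection does better; minimum is 18.

18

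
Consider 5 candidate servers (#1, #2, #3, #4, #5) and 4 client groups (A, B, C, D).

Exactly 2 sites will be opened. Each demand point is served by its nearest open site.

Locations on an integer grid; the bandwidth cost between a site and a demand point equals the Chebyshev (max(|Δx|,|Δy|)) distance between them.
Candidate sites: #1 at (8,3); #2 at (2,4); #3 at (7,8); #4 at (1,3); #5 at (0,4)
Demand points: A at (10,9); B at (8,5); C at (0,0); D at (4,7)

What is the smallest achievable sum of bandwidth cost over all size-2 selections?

Open {#3, #4}.
  A→#3 3, B→#3 3, C→#4 3, D→#3 3  ⇒ total 12.
Compare {#2, #3}: total 13.
Compare {#3, #5}: total 13.
No size-2 selection does better; minimum is 12.

12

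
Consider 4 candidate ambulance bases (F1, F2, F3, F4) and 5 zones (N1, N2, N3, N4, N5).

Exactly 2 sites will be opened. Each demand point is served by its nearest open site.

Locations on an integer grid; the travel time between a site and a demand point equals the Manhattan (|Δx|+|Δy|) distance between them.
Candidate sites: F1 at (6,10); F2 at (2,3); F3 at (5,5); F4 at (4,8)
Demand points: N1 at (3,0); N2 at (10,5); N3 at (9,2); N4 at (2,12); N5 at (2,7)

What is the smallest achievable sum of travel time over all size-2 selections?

28

Open {F3, F4}.
  N1→F3 7, N2→F3 5, N3→F3 7, N4→F4 6, N5→F4 3  ⇒ total 28.
Compare {F2, F3}: total 29.
Compare {F1, F3}: total 30.
No size-2 selection does better; minimum is 28.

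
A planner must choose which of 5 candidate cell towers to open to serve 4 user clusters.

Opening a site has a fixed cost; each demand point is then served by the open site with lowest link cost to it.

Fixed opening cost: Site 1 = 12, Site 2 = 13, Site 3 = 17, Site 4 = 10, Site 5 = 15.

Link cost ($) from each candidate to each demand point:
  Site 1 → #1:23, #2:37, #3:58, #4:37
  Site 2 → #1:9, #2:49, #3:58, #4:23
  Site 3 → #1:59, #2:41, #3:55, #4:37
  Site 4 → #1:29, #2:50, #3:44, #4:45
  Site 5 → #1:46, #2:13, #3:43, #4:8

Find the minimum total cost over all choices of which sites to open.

Open {Site 2, Site 5}: assign each demand point to its cheapest open site.
  #1→Site 2 9, #2→Site 5 13, #3→Site 5 43, #4→Site 5 8
  link cost 73, fixed 28 → total 101.
Compare {Site 2, Site 4, Site 5}: link cost 73 + fixed 38 = 111.
Compare {Site 1, Site 2, Site 5}: link cost 73 + fixed 40 = 113.
Compare {Site 1, Site 5}: link cost 87 + fixed 27 = 114.
All other subsets cost ≥ 111. Minimum total cost: 101.

101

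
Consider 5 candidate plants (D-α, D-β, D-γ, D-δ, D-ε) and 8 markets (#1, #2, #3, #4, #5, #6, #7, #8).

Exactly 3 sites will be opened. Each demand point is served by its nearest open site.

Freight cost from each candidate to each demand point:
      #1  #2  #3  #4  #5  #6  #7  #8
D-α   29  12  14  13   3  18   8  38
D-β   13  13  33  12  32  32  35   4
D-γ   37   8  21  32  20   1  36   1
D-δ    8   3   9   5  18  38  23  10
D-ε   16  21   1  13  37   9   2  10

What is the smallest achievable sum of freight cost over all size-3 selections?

Open {D-α, D-γ, D-δ}.
  #1→D-δ 8, #2→D-δ 3, #3→D-δ 9, #4→D-δ 5, #5→D-α 3, #6→D-γ 1, #7→D-α 8, #8→D-γ 1  ⇒ total 38.
Compare {D-γ, D-δ, D-ε}: total 39.
Compare {D-α, D-δ, D-ε}: total 41.
No size-3 selection does better; minimum is 38.

38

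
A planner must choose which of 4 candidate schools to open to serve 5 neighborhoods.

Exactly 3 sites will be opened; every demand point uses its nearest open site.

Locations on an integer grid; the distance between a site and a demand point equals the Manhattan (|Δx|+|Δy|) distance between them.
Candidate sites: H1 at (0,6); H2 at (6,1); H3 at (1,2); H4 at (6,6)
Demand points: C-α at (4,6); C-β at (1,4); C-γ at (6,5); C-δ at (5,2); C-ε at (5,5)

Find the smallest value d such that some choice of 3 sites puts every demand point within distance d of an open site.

Open {H2, H3, H4}.
  Farthest demand point is C-α at distance 2 (to H4); all others are ≤ 2.
With {H1, H2, H4} the worst case is 3.
With {H1, H3, H4} the worst case is 4.
No size-3 selection achieves below 2.

2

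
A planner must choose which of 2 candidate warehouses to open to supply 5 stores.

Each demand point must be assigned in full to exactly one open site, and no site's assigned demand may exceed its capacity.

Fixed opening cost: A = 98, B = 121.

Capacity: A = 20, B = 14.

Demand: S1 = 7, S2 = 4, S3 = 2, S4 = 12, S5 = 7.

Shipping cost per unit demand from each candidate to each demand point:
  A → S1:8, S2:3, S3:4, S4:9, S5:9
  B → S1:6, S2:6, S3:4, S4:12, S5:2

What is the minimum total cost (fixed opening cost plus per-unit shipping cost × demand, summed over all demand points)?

403

Open {A, B}; cheapest assignment that respects the capacities:
  A (cap 20, load 18): S2, S3, S4 — cost 4×3 + 2×4 + 12×9 = 128
  B (cap 14, load 14): S1, S5 — cost 7×6 + 7×2 = 56
  Shipping 184, fixed 219 → total 403.
  Any other capacity-feasible assignment to {A, B} ships for at least 184.
Total demand is 32 and no other set of sites has combined capacity ≥ 32, so {A, B} is the only feasible choice of open sites. Minimum: 403.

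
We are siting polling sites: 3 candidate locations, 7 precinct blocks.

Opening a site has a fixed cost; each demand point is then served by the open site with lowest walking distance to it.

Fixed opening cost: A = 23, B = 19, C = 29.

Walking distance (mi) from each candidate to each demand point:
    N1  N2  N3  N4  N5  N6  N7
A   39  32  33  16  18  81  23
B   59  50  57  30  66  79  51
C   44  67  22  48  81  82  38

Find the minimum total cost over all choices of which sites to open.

265

Open {A}: assign each demand point to its cheapest open site.
  N1→A 39, N2→A 32, N3→A 33, N4→A 16, N5→A 18, N6→A 81, N7→A 23
  walking distance 242, fixed 23 → total 265.
Compare {A, B}: walking distance 240 + fixed 42 = 282.
Compare {A, C}: walking distance 231 + fixed 52 = 283.
Compare {A, B, C}: walking distance 229 + fixed 71 = 300.
All other subsets cost ≥ 282. Minimum total cost: 265.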